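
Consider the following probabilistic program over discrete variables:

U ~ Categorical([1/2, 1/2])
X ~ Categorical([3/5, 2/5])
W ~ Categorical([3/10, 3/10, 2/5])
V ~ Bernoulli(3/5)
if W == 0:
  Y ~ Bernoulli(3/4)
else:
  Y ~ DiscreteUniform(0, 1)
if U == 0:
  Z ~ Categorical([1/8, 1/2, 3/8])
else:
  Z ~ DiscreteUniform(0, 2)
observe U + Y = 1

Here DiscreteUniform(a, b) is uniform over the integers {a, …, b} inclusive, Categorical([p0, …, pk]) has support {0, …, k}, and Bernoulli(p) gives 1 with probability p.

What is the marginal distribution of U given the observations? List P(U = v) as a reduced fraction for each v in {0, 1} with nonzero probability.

Enumerate traces; 72 have nonzero weight after conditioning:
  (U=0, X=0, W=0, V=0, Y=1, Z=0) weight 27/8000
  (U=0, X=0, W=0, V=0, Y=1, Z=1) weight 27/2000
  (U=0, X=0, W=0, V=0, Y=1, Z=2) weight 81/8000
  (U=0, X=0, W=0, V=1, Y=1, Z=0) weight 81/16000
  (U=0, X=0, W=0, V=1, Y=1, Z=1) weight 81/4000
  (U=0, X=0, W=0, V=1, Y=1, Z=2) weight 243/16000
  (U=0, X=0, W=1, V=0, Y=1, Z=0) weight 9/4000
  (U=0, X=0, W=1, V=0, Y=1, Z=1) weight 9/1000
  (U=1, X=0, W=0, V=0, Y=0, Z=0) weight 3/1000
  … 63 more
Group by U:
  weight(U=0) = 23/80
  weight(U=1) = 17/80
Total weight = 23/80 + 17/80 = 1/2
P(U=0 | obs) = 23/80 / 1/2 = 23/40
P(U=1 | obs) = 17/80 / 1/2 = 17/40

P(U=0) = 23/40, P(U=1) = 17/40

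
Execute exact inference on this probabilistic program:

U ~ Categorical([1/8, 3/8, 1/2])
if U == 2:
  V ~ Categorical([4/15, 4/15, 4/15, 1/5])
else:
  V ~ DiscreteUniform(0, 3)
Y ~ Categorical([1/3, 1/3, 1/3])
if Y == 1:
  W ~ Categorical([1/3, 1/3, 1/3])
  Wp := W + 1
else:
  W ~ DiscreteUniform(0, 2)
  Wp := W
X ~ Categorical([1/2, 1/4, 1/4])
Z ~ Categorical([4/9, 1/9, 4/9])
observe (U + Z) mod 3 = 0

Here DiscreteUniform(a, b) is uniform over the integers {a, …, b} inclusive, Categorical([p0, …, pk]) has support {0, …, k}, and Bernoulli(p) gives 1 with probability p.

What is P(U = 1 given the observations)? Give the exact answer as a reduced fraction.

P(U = 1 | obs) = 3/5

Enumerate traces; 324 have nonzero weight after conditioning:
  (U=0, V=0, Y=0, W=0, X=0, Z=0) weight 1/1296
  (U=0, V=0, Y=0, W=0, X=1, Z=0) weight 1/2592
  (U=0, V=0, Y=0, W=0, X=2, Z=0) weight 1/2592
  (U=0, V=0, Y=0, W=1, X=0, Z=0) weight 1/1296
  (U=0, V=0, Y=0, W=1, X=1, Z=0) weight 1/2592
  (U=0, V=0, Y=0, W=1, X=2, Z=0) weight 1/2592
  (U=0, V=0, Y=0, W=2, X=0, Z=0) weight 1/1296
  (U=0, V=0, Y=0, W=2, X=1, Z=0) weight 1/2592
  (U=1, V=0, Y=0, W=0, X=0, Z=2) weight 1/432
  (U=2, V=0, Y=0, W=0, X=0, Z=1) weight 1/1215
  … 314 more
Group by U:
  weight(U=0) = 1/18
  weight(U=1) = 1/6
  weight(U=2) = 1/18
Total weight = 1/18 + 1/6 + 1/18 = 5/18
P(U=0 | obs) = 1/18 / 5/18 = 1/5
P(U=1 | obs) = 1/6 / 5/18 = 3/5
P(U=2 | obs) = 1/18 / 5/18 = 1/5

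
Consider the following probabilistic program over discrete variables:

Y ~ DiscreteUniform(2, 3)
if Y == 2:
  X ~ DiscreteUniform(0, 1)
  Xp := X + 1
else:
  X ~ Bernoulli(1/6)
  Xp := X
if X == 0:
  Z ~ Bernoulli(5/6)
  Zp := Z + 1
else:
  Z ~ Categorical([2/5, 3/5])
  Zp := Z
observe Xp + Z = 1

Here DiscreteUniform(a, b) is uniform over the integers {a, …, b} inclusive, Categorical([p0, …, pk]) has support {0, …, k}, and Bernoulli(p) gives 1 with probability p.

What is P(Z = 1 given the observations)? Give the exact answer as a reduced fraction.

P(Z = 1 | obs) = 125/152

Enumerate traces; 3 have nonzero weight after conditioning:
  (Y=2, X=0, Z=0) weight 1/24
  (Y=3, X=0, Z=1) weight 25/72
  (Y=3, X=1, Z=0) weight 1/30
Group by Z:
  weight(Z=0) = 3/40
  weight(Z=1) = 25/72
Total weight = 3/40 + 25/72 = 19/45
P(Z=0 | obs) = 3/40 / 19/45 = 27/152
P(Z=1 | obs) = 25/72 / 19/45 = 125/152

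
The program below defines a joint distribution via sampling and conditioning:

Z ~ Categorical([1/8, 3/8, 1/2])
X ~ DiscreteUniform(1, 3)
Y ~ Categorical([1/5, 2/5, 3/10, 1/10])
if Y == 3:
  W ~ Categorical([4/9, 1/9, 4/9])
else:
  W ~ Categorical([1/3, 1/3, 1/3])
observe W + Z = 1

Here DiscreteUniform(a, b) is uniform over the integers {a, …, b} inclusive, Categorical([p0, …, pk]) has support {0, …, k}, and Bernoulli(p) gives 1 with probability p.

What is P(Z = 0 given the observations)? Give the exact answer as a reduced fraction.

Enumerate traces; 24 have nonzero weight after conditioning:
  (Z=0, X=1, Y=0, W=1) weight 1/360
  (Z=0, X=1, Y=1, W=1) weight 1/180
  (Z=0, X=1, Y=2, W=1) weight 1/240
  (Z=0, X=1, Y=3, W=1) weight 1/2160
  (Z=0, X=2, Y=0, W=1) weight 1/360
  (Z=0, X=2, Y=1, W=1) weight 1/180
  (Z=0, X=2, Y=2, W=1) weight 1/240
  (Z=0, X=2, Y=3, W=1) weight 1/2160
  (Z=1, X=1, Y=0, W=0) weight 1/120
  … 15 more
Group by Z:
  weight(Z=0) = 7/180
  weight(Z=1) = 31/240
Total weight = 7/180 + 31/240 = 121/720
P(Z=0 | obs) = 7/180 / 121/720 = 28/121
P(Z=1 | obs) = 31/240 / 121/720 = 93/121

P(Z = 0 | obs) = 28/121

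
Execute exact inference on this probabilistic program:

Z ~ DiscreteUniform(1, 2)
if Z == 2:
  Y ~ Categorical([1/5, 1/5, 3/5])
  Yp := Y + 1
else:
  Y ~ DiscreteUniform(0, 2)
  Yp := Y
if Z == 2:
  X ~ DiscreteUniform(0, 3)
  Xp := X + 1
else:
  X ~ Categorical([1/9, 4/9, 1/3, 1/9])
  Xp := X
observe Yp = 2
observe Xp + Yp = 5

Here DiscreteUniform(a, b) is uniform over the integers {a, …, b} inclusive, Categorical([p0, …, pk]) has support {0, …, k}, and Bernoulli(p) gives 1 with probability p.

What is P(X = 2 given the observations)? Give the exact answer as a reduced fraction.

P(X = 2 | obs) = 27/47

Enumerate traces; 2 have nonzero weight after conditioning:
  (Z=1, Y=2, X=3) weight 1/54
  (Z=2, Y=1, X=2) weight 1/40
Group by X:
  weight(X=2) = 1/40
  weight(X=3) = 1/54
Total weight = 1/40 + 1/54 = 47/1080
P(X=2 | obs) = 1/40 / 47/1080 = 27/47
P(X=3 | obs) = 1/54 / 47/1080 = 20/47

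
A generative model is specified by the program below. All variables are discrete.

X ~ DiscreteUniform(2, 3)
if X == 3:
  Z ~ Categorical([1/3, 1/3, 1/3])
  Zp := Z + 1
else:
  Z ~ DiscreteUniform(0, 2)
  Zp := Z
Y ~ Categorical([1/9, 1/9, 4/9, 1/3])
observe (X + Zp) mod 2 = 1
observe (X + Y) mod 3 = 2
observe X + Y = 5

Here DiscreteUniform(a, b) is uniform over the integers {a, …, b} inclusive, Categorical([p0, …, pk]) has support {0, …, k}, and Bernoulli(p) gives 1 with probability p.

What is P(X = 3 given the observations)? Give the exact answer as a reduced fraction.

Enumerate traces; 2 have nonzero weight after conditioning:
  (X=2, Z=1, Y=3) weight 1/18
  (X=3, Z=1, Y=2) weight 2/27
Group by X:
  weight(X=2) = 1/18
  weight(X=3) = 2/27
Total weight = 1/18 + 2/27 = 7/54
P(X=2 | obs) = 1/18 / 7/54 = 3/7
P(X=3 | obs) = 2/27 / 7/54 = 4/7

P(X = 3 | obs) = 4/7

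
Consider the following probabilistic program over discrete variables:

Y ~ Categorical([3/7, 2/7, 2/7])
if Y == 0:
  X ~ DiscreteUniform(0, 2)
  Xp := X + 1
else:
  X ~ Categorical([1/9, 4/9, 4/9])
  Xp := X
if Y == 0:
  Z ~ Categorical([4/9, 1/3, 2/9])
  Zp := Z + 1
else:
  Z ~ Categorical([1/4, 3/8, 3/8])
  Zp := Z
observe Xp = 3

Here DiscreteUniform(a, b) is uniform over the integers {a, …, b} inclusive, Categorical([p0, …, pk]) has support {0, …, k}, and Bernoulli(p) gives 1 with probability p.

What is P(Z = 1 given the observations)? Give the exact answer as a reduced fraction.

Enumerate traces; 3 have nonzero weight after conditioning:
  (Y=0, X=2, Z=0) weight 4/63
  (Y=0, X=2, Z=1) weight 1/21
  (Y=0, X=2, Z=2) weight 2/63
Group by Z:
  weight(Z=0) = 4/63
  weight(Z=1) = 1/21
  weight(Z=2) = 2/63
Total weight = 4/63 + 1/21 + 2/63 = 1/7
P(Z=0 | obs) = 4/63 / 1/7 = 4/9
P(Z=1 | obs) = 1/21 / 1/7 = 1/3
P(Z=2 | obs) = 2/63 / 1/7 = 2/9

P(Z = 1 | obs) = 1/3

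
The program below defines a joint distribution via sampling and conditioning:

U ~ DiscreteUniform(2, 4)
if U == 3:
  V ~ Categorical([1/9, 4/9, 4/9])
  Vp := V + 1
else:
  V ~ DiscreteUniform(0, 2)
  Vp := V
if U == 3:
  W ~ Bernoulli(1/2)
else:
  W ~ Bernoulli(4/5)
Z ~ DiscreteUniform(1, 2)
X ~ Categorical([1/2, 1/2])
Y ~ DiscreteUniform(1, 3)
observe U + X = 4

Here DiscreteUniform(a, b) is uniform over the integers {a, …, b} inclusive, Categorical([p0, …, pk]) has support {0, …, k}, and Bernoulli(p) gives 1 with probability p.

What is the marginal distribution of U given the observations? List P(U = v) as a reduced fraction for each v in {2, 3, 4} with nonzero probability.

Enumerate traces; 72 have nonzero weight after conditioning:
  (U=3, V=0, W=0, Z=1, X=1, Y=1) weight 1/648
  (U=3, V=0, W=0, Z=1, X=1, Y=2) weight 1/648
  (U=3, V=0, W=0, Z=1, X=1, Y=3) weight 1/648
  (U=3, V=0, W=0, Z=2, X=1, Y=1) weight 1/648
  (U=3, V=0, W=0, Z=2, X=1, Y=2) weight 1/648
  (U=3, V=0, W=0, Z=2, X=1, Y=3) weight 1/648
  (U=3, V=0, W=1, Z=1, X=1, Y=1) weight 1/648
  (U=3, V=0, W=1, Z=1, X=1, Y=2) weight 1/648
  (U=4, V=0, W=0, Z=1, X=0, Y=1) weight 1/540
  … 63 more
Group by U:
  weight(U=3) = 1/6
  weight(U=4) = 1/6
Total weight = 1/6 + 1/6 = 1/3
P(U=3 | obs) = 1/6 / 1/3 = 1/2
P(U=4 | obs) = 1/6 / 1/3 = 1/2

P(U=3) = 1/2, P(U=4) = 1/2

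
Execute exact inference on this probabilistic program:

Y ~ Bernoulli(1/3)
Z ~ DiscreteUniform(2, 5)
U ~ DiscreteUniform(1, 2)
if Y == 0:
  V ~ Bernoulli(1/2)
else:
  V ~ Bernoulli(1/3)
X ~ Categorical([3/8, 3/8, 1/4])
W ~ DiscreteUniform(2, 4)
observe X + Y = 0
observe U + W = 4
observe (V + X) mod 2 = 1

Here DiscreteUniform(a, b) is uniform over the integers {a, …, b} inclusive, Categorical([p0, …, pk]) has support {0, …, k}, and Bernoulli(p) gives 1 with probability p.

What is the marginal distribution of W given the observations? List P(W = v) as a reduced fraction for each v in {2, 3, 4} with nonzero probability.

P(W=2) = 1/2, P(W=3) = 1/2

Enumerate traces; 8 have nonzero weight after conditioning:
  (Y=0, Z=2, U=1, V=1, X=0, W=3) weight 1/192
  (Y=0, Z=2, U=2, V=1, X=0, W=2) weight 1/192
  (Y=0, Z=3, U=1, V=1, X=0, W=3) weight 1/192
  (Y=0, Z=3, U=2, V=1, X=0, W=2) weight 1/192
  (Y=0, Z=4, U=1, V=1, X=0, W=3) weight 1/192
  (Y=0, Z=4, U=2, V=1, X=0, W=2) weight 1/192
  (Y=0, Z=5, U=1, V=1, X=0, W=3) weight 1/192
  (Y=0, Z=5, U=2, V=1, X=0, W=2) weight 1/192
Group by W:
  weight(W=2) = 1/48
  weight(W=3) = 1/48
Total weight = 1/48 + 1/48 = 1/24
P(W=2 | obs) = 1/48 / 1/24 = 1/2
P(W=3 | obs) = 1/48 / 1/24 = 1/2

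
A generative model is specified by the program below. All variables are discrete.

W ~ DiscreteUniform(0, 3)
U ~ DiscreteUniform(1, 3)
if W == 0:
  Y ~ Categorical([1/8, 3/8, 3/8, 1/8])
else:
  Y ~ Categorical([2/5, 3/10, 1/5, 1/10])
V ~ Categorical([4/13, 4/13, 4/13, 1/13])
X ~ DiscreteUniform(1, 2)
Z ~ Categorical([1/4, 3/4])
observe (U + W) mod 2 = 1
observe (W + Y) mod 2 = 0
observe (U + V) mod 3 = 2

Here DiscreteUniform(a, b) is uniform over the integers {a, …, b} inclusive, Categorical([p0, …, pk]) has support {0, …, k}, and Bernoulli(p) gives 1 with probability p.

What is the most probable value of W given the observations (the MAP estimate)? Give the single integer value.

Enumerate traces; 64 have nonzero weight after conditioning:
  (W=0, U=1, Y=0, V=1, X=1, Z=0) weight 1/2496
  (W=0, U=1, Y=0, V=1, X=1, Z=1) weight 1/832
  (W=0, U=1, Y=0, V=1, X=2, Z=0) weight 1/2496
  (W=0, U=1, Y=0, V=1, X=2, Z=1) weight 1/832
  (W=0, U=1, Y=2, V=1, X=1, Z=0) weight 1/832
  (W=0, U=1, Y=2, V=1, X=1, Z=1) weight 3/832
  (W=0, U=1, Y=2, V=1, X=2, Z=0) weight 1/832
  (W=0, U=1, Y=2, V=1, X=2, Z=1) weight 3/832
  (W=1, U=2, Y=1, V=0, X=1, Z=0) weight 1/1040
  (W=2, U=1, Y=0, V=1, X=1, Z=0) weight 1/780
  … 54 more
Group by W:
  weight(W=0) = 1/39
  weight(W=1) = 1/78
  weight(W=2) = 2/65
  weight(W=3) = 1/78
Total weight = 1/39 + 1/78 + 2/65 + 1/78 = 16/195
P(W=0 | obs) = 1/39 / 16/195 = 5/16
P(W=1 | obs) = 1/78 / 16/195 = 5/32
P(W=2 | obs) = 2/65 / 16/195 = 3/8
P(W=3 | obs) = 1/78 / 16/195 = 5/32
argmax = 2

argmax_v P(W = v | obs) = 2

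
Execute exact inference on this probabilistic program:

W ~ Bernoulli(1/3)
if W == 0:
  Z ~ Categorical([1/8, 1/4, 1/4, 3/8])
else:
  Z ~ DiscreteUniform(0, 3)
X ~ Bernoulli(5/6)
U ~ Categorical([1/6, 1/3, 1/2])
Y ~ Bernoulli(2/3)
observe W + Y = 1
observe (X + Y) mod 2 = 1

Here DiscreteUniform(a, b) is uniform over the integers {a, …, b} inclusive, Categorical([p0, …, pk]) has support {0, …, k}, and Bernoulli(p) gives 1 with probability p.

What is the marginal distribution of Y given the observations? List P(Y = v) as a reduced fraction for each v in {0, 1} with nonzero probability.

Enumerate traces; 24 have nonzero weight after conditioning:
  (W=0, Z=0, X=0, U=0, Y=1) weight 1/648
  (W=0, Z=0, X=0, U=1, Y=1) weight 1/324
  (W=0, Z=0, X=0, U=2, Y=1) weight 1/216
  (W=0, Z=1, X=0, U=0, Y=1) weight 1/324
  (W=0, Z=1, X=0, U=1, Y=1) weight 1/162
  (W=0, Z=1, X=0, U=2, Y=1) weight 1/108
  (W=0, Z=2, X=0, U=0, Y=1) weight 1/324
  (W=0, Z=2, X=0, U=1, Y=1) weight 1/162
  (W=1, Z=0, X=1, U=0, Y=0) weight 5/1296
  … 15 more
Group by Y:
  weight(Y=0) = 5/54
  weight(Y=1) = 2/27
Total weight = 5/54 + 2/27 = 1/6
P(Y=0 | obs) = 5/54 / 1/6 = 5/9
P(Y=1 | obs) = 2/27 / 1/6 = 4/9

P(Y=0) = 5/9, P(Y=1) = 4/9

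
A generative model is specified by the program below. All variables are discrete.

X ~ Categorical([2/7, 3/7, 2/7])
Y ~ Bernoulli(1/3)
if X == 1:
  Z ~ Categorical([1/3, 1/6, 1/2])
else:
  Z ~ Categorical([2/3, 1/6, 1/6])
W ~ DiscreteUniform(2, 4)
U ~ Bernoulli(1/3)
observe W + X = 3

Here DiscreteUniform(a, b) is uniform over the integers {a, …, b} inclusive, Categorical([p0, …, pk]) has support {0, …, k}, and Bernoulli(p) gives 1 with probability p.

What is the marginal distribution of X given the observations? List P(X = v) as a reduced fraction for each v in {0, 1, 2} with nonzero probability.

P(X=0) = 2/5, P(X=1) = 3/5

Enumerate traces; 24 have nonzero weight after conditioning:
  (X=0, Y=0, Z=0, W=3, U=0) weight 16/567
  (X=0, Y=0, Z=0, W=3, U=1) weight 8/567
  (X=0, Y=0, Z=1, W=3, U=0) weight 4/567
  (X=0, Y=0, Z=1, W=3, U=1) weight 2/567
  (X=0, Y=0, Z=2, W=3, U=0) weight 4/567
  (X=0, Y=0, Z=2, W=3, U=1) weight 2/567
  (X=0, Y=1, Z=0, W=3, U=0) weight 8/567
  (X=0, Y=1, Z=0, W=3, U=1) weight 4/567
  (X=1, Y=0, Z=0, W=2, U=0) weight 4/189
  … 15 more
Group by X:
  weight(X=0) = 2/21
  weight(X=1) = 1/7
Total weight = 2/21 + 1/7 = 5/21
P(X=0 | obs) = 2/21 / 5/21 = 2/5
P(X=1 | obs) = 1/7 / 5/21 = 3/5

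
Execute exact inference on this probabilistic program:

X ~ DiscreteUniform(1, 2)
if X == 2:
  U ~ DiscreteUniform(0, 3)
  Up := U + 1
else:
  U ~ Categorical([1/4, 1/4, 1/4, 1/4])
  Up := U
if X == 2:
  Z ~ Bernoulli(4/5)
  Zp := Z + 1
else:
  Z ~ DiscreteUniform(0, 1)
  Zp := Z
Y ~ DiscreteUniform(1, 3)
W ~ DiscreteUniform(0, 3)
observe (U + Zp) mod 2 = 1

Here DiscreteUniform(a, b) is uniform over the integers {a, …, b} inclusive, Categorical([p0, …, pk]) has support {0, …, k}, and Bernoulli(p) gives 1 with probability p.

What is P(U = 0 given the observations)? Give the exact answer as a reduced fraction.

Enumerate traces; 96 have nonzero weight after conditioning:
  (X=1, U=0, Z=1, Y=1, W=0) weight 1/192
  (X=1, U=0, Z=1, Y=1, W=1) weight 1/192
  (X=1, U=0, Z=1, Y=1, W=2) weight 1/192
  (X=1, U=0, Z=1, Y=1, W=3) weight 1/192
  (X=1, U=0, Z=1, Y=2, W=0) weight 1/192
  (X=1, U=0, Z=1, Y=2, W=1) weight 1/192
  (X=1, U=0, Z=1, Y=2, W=2) weight 1/192
  (X=1, U=0, Z=1, Y=2, W=3) weight 1/192
  (X=1, U=1, Z=0, Y=1, W=0) weight 1/192
  (X=1, U=2, Z=1, Y=1, W=0) weight 1/192
  … 86 more
Group by U:
  weight(U=0) = 7/80
  weight(U=1) = 13/80
  weight(U=2) = 7/80
  weight(U=3) = 13/80
Total weight = 7/80 + 13/80 + 7/80 + 13/80 = 1/2
P(U=0 | obs) = 7/80 / 1/2 = 7/40
P(U=1 | obs) = 13/80 / 1/2 = 13/40
P(U=2 | obs) = 7/80 / 1/2 = 7/40
P(U=3 | obs) = 13/80 / 1/2 = 13/40

P(U = 0 | obs) = 7/40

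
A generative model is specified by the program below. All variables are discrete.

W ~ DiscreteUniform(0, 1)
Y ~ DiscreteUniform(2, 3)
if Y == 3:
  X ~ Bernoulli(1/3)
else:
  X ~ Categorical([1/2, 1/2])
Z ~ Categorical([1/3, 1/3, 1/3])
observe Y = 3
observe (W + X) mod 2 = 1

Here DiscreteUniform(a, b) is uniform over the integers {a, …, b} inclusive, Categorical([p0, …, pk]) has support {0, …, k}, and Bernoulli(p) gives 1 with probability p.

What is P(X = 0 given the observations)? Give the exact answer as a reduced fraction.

Enumerate traces; 6 have nonzero weight after conditioning:
  (W=0, Y=3, X=1, Z=0) weight 1/36
  (W=0, Y=3, X=1, Z=1) weight 1/36
  (W=0, Y=3, X=1, Z=2) weight 1/36
  (W=1, Y=3, X=0, Z=0) weight 1/18
  (W=1, Y=3, X=0, Z=1) weight 1/18
  (W=1, Y=3, X=0, Z=2) weight 1/18
Group by X:
  weight(X=0) = 1/6
  weight(X=1) = 1/12
Total weight = 1/6 + 1/12 = 1/4
P(X=0 | obs) = 1/6 / 1/4 = 2/3
P(X=1 | obs) = 1/12 / 1/4 = 1/3

P(X = 0 | obs) = 2/3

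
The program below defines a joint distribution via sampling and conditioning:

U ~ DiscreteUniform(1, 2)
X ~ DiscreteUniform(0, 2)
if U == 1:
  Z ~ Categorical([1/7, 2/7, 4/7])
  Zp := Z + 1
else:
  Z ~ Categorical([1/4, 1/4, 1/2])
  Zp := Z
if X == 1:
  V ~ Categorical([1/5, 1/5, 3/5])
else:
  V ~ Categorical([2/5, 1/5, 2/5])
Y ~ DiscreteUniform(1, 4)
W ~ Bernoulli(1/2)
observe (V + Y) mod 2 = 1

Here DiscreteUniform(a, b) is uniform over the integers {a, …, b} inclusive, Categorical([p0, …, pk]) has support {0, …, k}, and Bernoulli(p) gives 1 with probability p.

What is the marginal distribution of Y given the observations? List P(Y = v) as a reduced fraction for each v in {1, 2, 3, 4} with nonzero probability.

P(Y=1) = 2/5, P(Y=2) = 1/10, P(Y=3) = 2/5, P(Y=4) = 1/10

Enumerate traces; 216 have nonzero weight after conditioning:
  (U=1, X=0, Z=0, V=0, Y=1, W=0) weight 1/840
  (U=1, X=0, Z=0, V=0, Y=1, W=1) weight 1/840
  (U=1, X=0, Z=0, V=0, Y=3, W=0) weight 1/840
  (U=1, X=0, Z=0, V=0, Y=3, W=1) weight 1/840
  (U=1, X=0, Z=0, V=1, Y=2, W=0) weight 1/1680
  (U=1, X=0, Z=0, V=1, Y=2, W=1) weight 1/1680
  (U=1, X=0, Z=0, V=1, Y=4, W=0) weight 1/1680
  (U=1, X=0, Z=0, V=1, Y=4, W=1) weight 1/1680
  … 208 more
Group by Y:
  weight(Y=1) = 1/5
  weight(Y=2) = 1/20
  weight(Y=3) = 1/5
  weight(Y=4) = 1/20
Total weight = 1/5 + 1/20 + 1/5 + 1/20 = 1/2
P(Y=1 | obs) = 1/5 / 1/2 = 2/5
P(Y=2 | obs) = 1/20 / 1/2 = 1/10
P(Y=3 | obs) = 1/5 / 1/2 = 2/5
P(Y=4 | obs) = 1/20 / 1/2 = 1/10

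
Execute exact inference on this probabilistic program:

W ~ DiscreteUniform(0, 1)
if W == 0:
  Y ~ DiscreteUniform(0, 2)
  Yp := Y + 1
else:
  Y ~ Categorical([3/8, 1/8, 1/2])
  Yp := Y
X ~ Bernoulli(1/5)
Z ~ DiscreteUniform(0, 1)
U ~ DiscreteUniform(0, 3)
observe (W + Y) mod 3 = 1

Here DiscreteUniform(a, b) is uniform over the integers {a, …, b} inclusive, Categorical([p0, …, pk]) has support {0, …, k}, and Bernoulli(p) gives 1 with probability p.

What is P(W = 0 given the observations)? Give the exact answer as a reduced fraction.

Enumerate traces; 32 have nonzero weight after conditioning:
  (W=0, Y=1, X=0, Z=0, U=0) weight 1/60
  (W=0, Y=1, X=0, Z=0, U=1) weight 1/60
  (W=0, Y=1, X=0, Z=0, U=2) weight 1/60
  (W=0, Y=1, X=0, Z=0, U=3) weight 1/60
  (W=0, Y=1, X=0, Z=1, U=0) weight 1/60
  (W=0, Y=1, X=0, Z=1, U=1) weight 1/60
  (W=0, Y=1, X=0, Z=1, U=2) weight 1/60
  (W=0, Y=1, X=0, Z=1, U=3) weight 1/60
  (W=1, Y=0, X=0, Z=0, U=0) weight 3/160
  … 23 more
Group by W:
  weight(W=0) = 1/6
  weight(W=1) = 3/16
Total weight = 1/6 + 3/16 = 17/48
P(W=0 | obs) = 1/6 / 17/48 = 8/17
P(W=1 | obs) = 3/16 / 17/48 = 9/17

P(W = 0 | obs) = 8/17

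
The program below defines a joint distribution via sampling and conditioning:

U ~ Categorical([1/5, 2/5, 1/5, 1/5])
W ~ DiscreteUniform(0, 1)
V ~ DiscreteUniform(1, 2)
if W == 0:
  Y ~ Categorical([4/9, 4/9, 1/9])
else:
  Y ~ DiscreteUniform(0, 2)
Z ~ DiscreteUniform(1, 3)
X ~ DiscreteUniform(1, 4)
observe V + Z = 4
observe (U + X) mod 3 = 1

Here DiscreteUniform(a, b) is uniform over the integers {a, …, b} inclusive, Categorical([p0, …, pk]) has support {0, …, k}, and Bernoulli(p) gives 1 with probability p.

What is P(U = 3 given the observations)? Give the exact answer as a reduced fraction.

Enumerate traces; 72 have nonzero weight after conditioning:
  (U=0, W=0, V=1, Y=0, Z=3, X=1) weight 1/540
  (U=0, W=0, V=1, Y=0, Z=3, X=4) weight 1/540
  (U=0, W=0, V=1, Y=1, Z=3, X=1) weight 1/540
  (U=0, W=0, V=1, Y=1, Z=3, X=4) weight 1/540
  (U=0, W=0, V=1, Y=2, Z=3, X=1) weight 1/2160
  (U=0, W=0, V=1, Y=2, Z=3, X=4) weight 1/2160
  (U=0, W=0, V=2, Y=0, Z=2, X=1) weight 1/540
  (U=0, W=0, V=2, Y=0, Z=2, X=4) weight 1/540
  (U=1, W=0, V=1, Y=0, Z=3, X=3) weight 1/270
  (U=2, W=0, V=1, Y=0, Z=3, X=2) weight 1/540
  … 62 more
Group by U:
  weight(U=0) = 1/30
  weight(U=1) = 1/30
  weight(U=2) = 1/60
  weight(U=3) = 1/30
Total weight = 1/30 + 1/30 + 1/60 + 1/30 = 7/60
P(U=0 | obs) = 1/30 / 7/60 = 2/7
P(U=1 | obs) = 1/30 / 7/60 = 2/7
P(U=2 | obs) = 1/60 / 7/60 = 1/7
P(U=3 | obs) = 1/30 / 7/60 = 2/7

P(U = 3 | obs) = 2/7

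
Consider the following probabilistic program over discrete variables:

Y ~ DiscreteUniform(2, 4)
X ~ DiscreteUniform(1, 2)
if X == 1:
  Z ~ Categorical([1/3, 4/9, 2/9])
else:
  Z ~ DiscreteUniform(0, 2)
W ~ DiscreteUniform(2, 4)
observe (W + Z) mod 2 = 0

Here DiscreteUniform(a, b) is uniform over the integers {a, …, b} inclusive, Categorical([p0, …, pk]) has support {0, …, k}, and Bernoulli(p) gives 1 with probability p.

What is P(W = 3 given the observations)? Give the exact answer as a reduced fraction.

Enumerate traces; 30 have nonzero weight after conditioning:
  (Y=2, X=1, Z=0, W=2) weight 1/54
  (Y=2, X=1, Z=0, W=4) weight 1/54
  (Y=2, X=1, Z=1, W=3) weight 2/81
  (Y=2, X=1, Z=2, W=2) weight 1/81
  (Y=2, X=1, Z=2, W=4) weight 1/81
  (Y=2, X=2, Z=0, W=2) weight 1/54
  (Y=2, X=2, Z=0, W=4) weight 1/54
  (Y=2, X=2, Z=1, W=3) weight 1/54
  … 22 more
Group by W:
  weight(W=2) = 11/54
  weight(W=3) = 7/54
  weight(W=4) = 11/54
Total weight = 11/54 + 7/54 + 11/54 = 29/54
P(W=2 | obs) = 11/54 / 29/54 = 11/29
P(W=3 | obs) = 7/54 / 29/54 = 7/29
P(W=4 | obs) = 11/54 / 29/54 = 11/29

P(W = 3 | obs) = 7/29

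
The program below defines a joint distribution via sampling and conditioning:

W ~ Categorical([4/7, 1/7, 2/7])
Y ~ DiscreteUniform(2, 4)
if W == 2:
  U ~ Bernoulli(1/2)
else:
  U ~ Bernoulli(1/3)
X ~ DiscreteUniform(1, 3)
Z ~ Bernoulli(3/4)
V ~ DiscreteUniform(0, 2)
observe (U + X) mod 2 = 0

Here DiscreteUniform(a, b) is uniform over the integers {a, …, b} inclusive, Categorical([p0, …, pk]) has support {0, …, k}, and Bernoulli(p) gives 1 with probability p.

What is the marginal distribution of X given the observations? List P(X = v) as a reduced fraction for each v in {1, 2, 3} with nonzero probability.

Enumerate traces; 162 have nonzero weight after conditioning:
  (W=0, Y=2, U=0, X=2, Z=0, V=0) weight 2/567
  (W=0, Y=2, U=0, X=2, Z=0, V=1) weight 2/567
  (W=0, Y=2, U=0, X=2, Z=0, V=2) weight 2/567
  (W=0, Y=2, U=0, X=2, Z=1, V=0) weight 2/189
  (W=0, Y=2, U=0, X=2, Z=1, V=1) weight 2/189
  (W=0, Y=2, U=0, X=2, Z=1, V=2) weight 2/189
  (W=0, Y=2, U=1, X=1, Z=0, V=0) weight 1/567
  (W=0, Y=2, U=1, X=1, Z=0, V=1) weight 1/567
  (W=0, Y=2, U=1, X=3, Z=0, V=0) weight 1/567
  … 153 more
Group by X:
  weight(X=1) = 8/63
  weight(X=2) = 13/63
  weight(X=3) = 8/63
Total weight = 8/63 + 13/63 + 8/63 = 29/63
P(X=1 | obs) = 8/63 / 29/63 = 8/29
P(X=2 | obs) = 13/63 / 29/63 = 13/29
P(X=3 | obs) = 8/63 / 29/63 = 8/29

P(X=1) = 8/29, P(X=2) = 13/29, P(X=3) = 8/29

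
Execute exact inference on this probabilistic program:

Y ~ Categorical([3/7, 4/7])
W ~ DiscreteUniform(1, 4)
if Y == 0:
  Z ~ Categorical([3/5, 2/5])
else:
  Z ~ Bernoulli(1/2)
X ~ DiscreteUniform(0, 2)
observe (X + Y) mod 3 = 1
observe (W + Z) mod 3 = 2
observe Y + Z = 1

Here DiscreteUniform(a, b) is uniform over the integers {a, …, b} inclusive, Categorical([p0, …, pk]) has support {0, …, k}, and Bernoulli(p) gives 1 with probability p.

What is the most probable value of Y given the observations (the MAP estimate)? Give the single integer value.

argmax_v P(Y = v | obs) = 0

Enumerate traces; 3 have nonzero weight after conditioning:
  (Y=0, W=1, Z=1, X=1) weight 1/70
  (Y=0, W=4, Z=1, X=1) weight 1/70
  (Y=1, W=2, Z=0, X=0) weight 1/42
Group by Y:
  weight(Y=0) = 1/35
  weight(Y=1) = 1/42
Total weight = 1/35 + 1/42 = 11/210
P(Y=0 | obs) = 1/35 / 11/210 = 6/11
P(Y=1 | obs) = 1/42 / 11/210 = 5/11
argmax = 0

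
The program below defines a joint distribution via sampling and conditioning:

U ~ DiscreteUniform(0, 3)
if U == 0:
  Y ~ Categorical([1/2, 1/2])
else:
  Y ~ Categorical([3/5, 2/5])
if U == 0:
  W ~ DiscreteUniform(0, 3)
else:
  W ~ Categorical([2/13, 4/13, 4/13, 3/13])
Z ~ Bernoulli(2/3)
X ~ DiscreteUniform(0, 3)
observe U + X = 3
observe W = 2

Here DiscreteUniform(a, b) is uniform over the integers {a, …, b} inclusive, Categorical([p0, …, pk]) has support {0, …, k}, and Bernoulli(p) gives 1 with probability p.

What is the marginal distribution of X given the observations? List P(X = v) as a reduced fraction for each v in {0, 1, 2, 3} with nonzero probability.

Enumerate traces; 16 have nonzero weight after conditioning:
  (U=0, Y=0, W=2, Z=0, X=3) weight 1/384
  (U=0, Y=0, W=2, Z=1, X=3) weight 1/192
  (U=0, Y=1, W=2, Z=0, X=3) weight 1/384
  (U=0, Y=1, W=2, Z=1, X=3) weight 1/192
  (U=1, Y=0, W=2, Z=0, X=2) weight 1/260
  (U=1, Y=0, W=2, Z=1, X=2) weight 1/130
  (U=1, Y=1, W=2, Z=0, X=2) weight 1/390
  (U=1, Y=1, W=2, Z=1, X=2) weight 1/195
  (U=2, Y=0, W=2, Z=0, X=1) weight 1/260
  (U=3, Y=0, W=2, Z=0, X=0) weight 1/260
  … 6 more
Group by X:
  weight(X=0) = 1/52
  weight(X=1) = 1/52
  weight(X=2) = 1/52
  weight(X=3) = 1/64
Total weight = 1/52 + 1/52 + 1/52 + 1/64 = 61/832
P(X=0 | obs) = 1/52 / 61/832 = 16/61
P(X=1 | obs) = 1/52 / 61/832 = 16/61
P(X=2 | obs) = 1/52 / 61/832 = 16/61
P(X=3 | obs) = 1/64 / 61/832 = 13/61

P(X=0) = 16/61, P(X=1) = 16/61, P(X=2) = 16/61, P(X=3) = 13/61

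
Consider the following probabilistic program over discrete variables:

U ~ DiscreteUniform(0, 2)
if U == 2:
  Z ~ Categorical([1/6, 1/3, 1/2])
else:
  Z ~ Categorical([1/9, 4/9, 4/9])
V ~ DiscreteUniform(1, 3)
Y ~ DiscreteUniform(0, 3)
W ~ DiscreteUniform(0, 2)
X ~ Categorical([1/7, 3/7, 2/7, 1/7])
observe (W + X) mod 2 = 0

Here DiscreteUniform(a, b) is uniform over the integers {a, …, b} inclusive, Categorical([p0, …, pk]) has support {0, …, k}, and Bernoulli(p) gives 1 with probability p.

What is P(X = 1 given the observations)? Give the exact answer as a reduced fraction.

P(X = 1 | obs) = 3/10

Enumerate traces; 648 have nonzero weight after conditioning:
  (U=0, Z=0, V=1, Y=0, W=0, X=0) weight 1/6804
  (U=0, Z=0, V=1, Y=0, W=0, X=2) weight 1/3402
  (U=0, Z=0, V=1, Y=0, W=1, X=1) weight 1/2268
  (U=0, Z=0, V=1, Y=0, W=1, X=3) weight 1/6804
  (U=0, Z=0, V=1, Y=0, W=2, X=0) weight 1/6804
  (U=0, Z=0, V=1, Y=0, W=2, X=2) weight 1/3402
  (U=0, Z=0, V=1, Y=1, W=0, X=0) weight 1/6804
  (U=0, Z=0, V=1, Y=1, W=0, X=2) weight 1/3402
  … 640 more
Group by X:
  weight(X=0) = 2/21
  weight(X=1) = 1/7
  weight(X=2) = 4/21
  weight(X=3) = 1/21
Total weight = 2/21 + 1/7 + 4/21 + 1/21 = 10/21
P(X=0 | obs) = 2/21 / 10/21 = 1/5
P(X=1 | obs) = 1/7 / 10/21 = 3/10
P(X=2 | obs) = 4/21 / 10/21 = 2/5
P(X=3 | obs) = 1/21 / 10/21 = 1/10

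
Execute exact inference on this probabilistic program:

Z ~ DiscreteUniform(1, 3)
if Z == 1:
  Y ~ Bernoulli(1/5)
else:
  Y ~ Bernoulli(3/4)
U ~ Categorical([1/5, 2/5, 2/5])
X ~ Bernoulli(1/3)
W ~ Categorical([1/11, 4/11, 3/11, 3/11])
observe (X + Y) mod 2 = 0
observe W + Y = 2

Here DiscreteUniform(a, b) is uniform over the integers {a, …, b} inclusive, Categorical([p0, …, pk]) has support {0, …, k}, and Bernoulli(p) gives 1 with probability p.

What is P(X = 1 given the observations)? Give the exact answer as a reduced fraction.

Enumerate traces; 18 have nonzero weight after conditioning:
  (Z=1, Y=0, U=0, X=0, W=2) weight 8/825
  (Z=1, Y=0, U=1, X=0, W=2) weight 16/825
  (Z=1, Y=0, U=2, X=0, W=2) weight 16/825
  (Z=1, Y=1, U=0, X=1, W=1) weight 4/2475
  (Z=1, Y=1, U=1, X=1, W=1) weight 8/2475
  (Z=1, Y=1, U=2, X=1, W=1) weight 8/2475
  (Z=2, Y=0, U=0, X=0, W=2) weight 1/330
  (Z=2, Y=0, U=1, X=0, W=2) weight 1/165
  … 10 more
Group by X:
  weight(X=0) = 13/165
  weight(X=1) = 34/495
Total weight = 13/165 + 34/495 = 73/495
P(X=0 | obs) = 13/165 / 73/495 = 39/73
P(X=1 | obs) = 34/495 / 73/495 = 34/73

P(X = 1 | obs) = 34/73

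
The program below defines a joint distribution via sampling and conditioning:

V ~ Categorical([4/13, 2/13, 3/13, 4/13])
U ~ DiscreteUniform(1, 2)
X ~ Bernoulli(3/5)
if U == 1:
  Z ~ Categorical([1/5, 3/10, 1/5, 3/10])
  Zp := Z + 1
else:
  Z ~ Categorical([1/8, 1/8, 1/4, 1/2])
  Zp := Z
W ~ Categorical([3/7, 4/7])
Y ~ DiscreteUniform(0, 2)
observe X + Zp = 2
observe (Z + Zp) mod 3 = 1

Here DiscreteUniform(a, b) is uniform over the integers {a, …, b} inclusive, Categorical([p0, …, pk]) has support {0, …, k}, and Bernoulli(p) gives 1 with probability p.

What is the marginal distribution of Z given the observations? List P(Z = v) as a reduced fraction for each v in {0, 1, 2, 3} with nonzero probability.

P(Z=0) = 6/11, P(Z=2) = 5/11

Enumerate traces; 48 have nonzero weight after conditioning:
  (V=0, U=1, X=1, Z=0, W=0, Y=0) weight 6/2275
  (V=0, U=1, X=1, Z=0, W=0, Y=1) weight 6/2275
  (V=0, U=1, X=1, Z=0, W=0, Y=2) weight 6/2275
  (V=0, U=1, X=1, Z=0, W=1, Y=0) weight 8/2275
  (V=0, U=1, X=1, Z=0, W=1, Y=1) weight 8/2275
  (V=0, U=1, X=1, Z=0, W=1, Y=2) weight 8/2275
  (V=0, U=2, X=0, Z=2, W=0, Y=0) weight 1/455
  (V=0, U=2, X=0, Z=2, W=0, Y=1) weight 1/455
  … 40 more
Group by Z:
  weight(Z=0) = 3/50
  weight(Z=2) = 1/20
Total weight = 3/50 + 1/20 = 11/100
P(Z=0 | obs) = 3/50 / 11/100 = 6/11
P(Z=2 | obs) = 1/20 / 11/100 = 5/11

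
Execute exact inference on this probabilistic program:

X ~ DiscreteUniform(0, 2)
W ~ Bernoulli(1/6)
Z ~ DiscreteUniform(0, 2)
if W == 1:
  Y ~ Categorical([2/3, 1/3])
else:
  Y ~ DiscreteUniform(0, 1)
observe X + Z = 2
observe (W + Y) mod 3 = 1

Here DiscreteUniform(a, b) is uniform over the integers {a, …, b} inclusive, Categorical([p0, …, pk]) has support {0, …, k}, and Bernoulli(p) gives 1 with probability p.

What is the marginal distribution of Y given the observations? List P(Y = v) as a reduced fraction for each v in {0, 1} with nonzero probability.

Enumerate traces; 6 have nonzero weight after conditioning:
  (X=0, W=0, Z=2, Y=1) weight 5/108
  (X=0, W=1, Z=2, Y=0) weight 1/81
  (X=1, W=0, Z=1, Y=1) weight 5/108
  (X=1, W=1, Z=1, Y=0) weight 1/81
  (X=2, W=0, Z=0, Y=1) weight 5/108
  (X=2, W=1, Z=0, Y=0) weight 1/81
Group by Y:
  weight(Y=0) = 1/27
  weight(Y=1) = 5/36
Total weight = 1/27 + 5/36 = 19/108
P(Y=0 | obs) = 1/27 / 19/108 = 4/19
P(Y=1 | obs) = 5/36 / 19/108 = 15/19

P(Y=0) = 4/19, P(Y=1) = 15/19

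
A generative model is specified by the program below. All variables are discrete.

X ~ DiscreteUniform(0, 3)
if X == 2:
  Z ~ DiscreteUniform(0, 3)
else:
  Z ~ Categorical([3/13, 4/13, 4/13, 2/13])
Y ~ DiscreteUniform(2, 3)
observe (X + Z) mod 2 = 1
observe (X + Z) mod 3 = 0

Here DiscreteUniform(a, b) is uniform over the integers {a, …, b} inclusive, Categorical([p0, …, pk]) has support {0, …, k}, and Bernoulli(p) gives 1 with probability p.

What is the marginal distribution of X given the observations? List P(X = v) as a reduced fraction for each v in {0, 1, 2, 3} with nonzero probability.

P(X=0) = 8/49, P(X=1) = 16/49, P(X=2) = 13/49, P(X=3) = 12/49

Enumerate traces; 8 have nonzero weight after conditioning:
  (X=0, Z=3, Y=2) weight 1/52
  (X=0, Z=3, Y=3) weight 1/52
  (X=1, Z=2, Y=2) weight 1/26
  (X=1, Z=2, Y=3) weight 1/26
  (X=2, Z=1, Y=2) weight 1/32
  (X=2, Z=1, Y=3) weight 1/32
  (X=3, Z=0, Y=2) weight 3/104
  (X=3, Z=0, Y=3) weight 3/104
Group by X:
  weight(X=0) = 1/26
  weight(X=1) = 1/13
  weight(X=2) = 1/16
  weight(X=3) = 3/52
Total weight = 1/26 + 1/13 + 1/16 + 3/52 = 49/208
P(X=0 | obs) = 1/26 / 49/208 = 8/49
P(X=1 | obs) = 1/13 / 49/208 = 16/49
P(X=2 | obs) = 1/16 / 49/208 = 13/49
P(X=3 | obs) = 3/52 / 49/208 = 12/49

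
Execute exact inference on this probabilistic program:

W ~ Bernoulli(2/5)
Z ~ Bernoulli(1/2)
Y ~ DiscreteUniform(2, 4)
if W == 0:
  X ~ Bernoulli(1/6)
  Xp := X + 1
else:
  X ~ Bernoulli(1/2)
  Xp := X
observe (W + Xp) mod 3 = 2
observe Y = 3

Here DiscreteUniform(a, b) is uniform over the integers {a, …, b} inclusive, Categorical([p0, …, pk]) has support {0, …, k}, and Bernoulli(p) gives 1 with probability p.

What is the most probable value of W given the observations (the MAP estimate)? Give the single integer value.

Enumerate traces; 4 have nonzero weight after conditioning:
  (W=0, Z=0, Y=3, X=1) weight 1/60
  (W=0, Z=1, Y=3, X=1) weight 1/60
  (W=1, Z=0, Y=3, X=1) weight 1/30
  (W=1, Z=1, Y=3, X=1) weight 1/30
Group by W:
  weight(W=0) = 1/30
  weight(W=1) = 1/15
Total weight = 1/30 + 1/15 = 1/10
P(W=0 | obs) = 1/30 / 1/10 = 1/3
P(W=1 | obs) = 1/15 / 1/10 = 2/3
argmax = 1

argmax_v P(W = v | obs) = 1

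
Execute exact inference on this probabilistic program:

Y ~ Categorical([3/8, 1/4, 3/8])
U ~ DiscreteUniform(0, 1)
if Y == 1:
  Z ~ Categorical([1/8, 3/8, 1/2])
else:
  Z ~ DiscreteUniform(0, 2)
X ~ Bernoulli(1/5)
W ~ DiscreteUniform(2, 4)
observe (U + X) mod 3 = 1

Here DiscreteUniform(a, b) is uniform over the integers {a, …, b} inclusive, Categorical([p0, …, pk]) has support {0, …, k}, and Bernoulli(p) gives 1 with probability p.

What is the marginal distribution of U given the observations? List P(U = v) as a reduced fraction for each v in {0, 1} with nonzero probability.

P(U=0) = 1/5, P(U=1) = 4/5

Enumerate traces; 54 have nonzero weight after conditioning:
  (Y=0, U=0, Z=0, X=1, W=2) weight 1/240
  (Y=0, U=0, Z=0, X=1, W=3) weight 1/240
  (Y=0, U=0, Z=0, X=1, W=4) weight 1/240
  (Y=0, U=0, Z=1, X=1, W=2) weight 1/240
  (Y=0, U=0, Z=1, X=1, W=3) weight 1/240
  (Y=0, U=0, Z=1, X=1, W=4) weight 1/240
  (Y=0, U=0, Z=2, X=1, W=2) weight 1/240
  (Y=0, U=0, Z=2, X=1, W=3) weight 1/240
  (Y=0, U=1, Z=0, X=0, W=2) weight 1/60
  … 45 more
Group by U:
  weight(U=0) = 1/10
  weight(U=1) = 2/5
Total weight = 1/10 + 2/5 = 1/2
P(U=0 | obs) = 1/10 / 1/2 = 1/5
P(U=1 | obs) = 2/5 / 1/2 = 4/5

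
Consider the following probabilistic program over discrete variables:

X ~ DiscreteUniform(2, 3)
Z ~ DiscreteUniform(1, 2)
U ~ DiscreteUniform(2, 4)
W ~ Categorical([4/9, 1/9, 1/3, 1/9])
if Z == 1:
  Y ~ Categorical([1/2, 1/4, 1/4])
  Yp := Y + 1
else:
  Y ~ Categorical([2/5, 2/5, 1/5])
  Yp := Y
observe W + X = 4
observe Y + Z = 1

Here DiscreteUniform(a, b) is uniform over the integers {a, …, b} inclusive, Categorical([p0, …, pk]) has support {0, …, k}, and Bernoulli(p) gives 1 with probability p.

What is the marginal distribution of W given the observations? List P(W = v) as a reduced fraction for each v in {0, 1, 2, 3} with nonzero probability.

Enumerate traces; 6 have nonzero weight after conditioning:
  (X=2, Z=1, U=2, W=2, Y=0) weight 1/72
  (X=2, Z=1, U=3, W=2, Y=0) weight 1/72
  (X=2, Z=1, U=4, W=2, Y=0) weight 1/72
  (X=3, Z=1, U=2, W=1, Y=0) weight 1/216
  (X=3, Z=1, U=3, W=1, Y=0) weight 1/216
  (X=3, Z=1, U=4, W=1, Y=0) weight 1/216
Group by W:
  weight(W=1) = 1/72
  weight(W=2) = 1/24
Total weight = 1/72 + 1/24 = 1/18
P(W=1 | obs) = 1/72 / 1/18 = 1/4
P(W=2 | obs) = 1/24 / 1/18 = 3/4

P(W=1) = 1/4, P(W=2) = 3/4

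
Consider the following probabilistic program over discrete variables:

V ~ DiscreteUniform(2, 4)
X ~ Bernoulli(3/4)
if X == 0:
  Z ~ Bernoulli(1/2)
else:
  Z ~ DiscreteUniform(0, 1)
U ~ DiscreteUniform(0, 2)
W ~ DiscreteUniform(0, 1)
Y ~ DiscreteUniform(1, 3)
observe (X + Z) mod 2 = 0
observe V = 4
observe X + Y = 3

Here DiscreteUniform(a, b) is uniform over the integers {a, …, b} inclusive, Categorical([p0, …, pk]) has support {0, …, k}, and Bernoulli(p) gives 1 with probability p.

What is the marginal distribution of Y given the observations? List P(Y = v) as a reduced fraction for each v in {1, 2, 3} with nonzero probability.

Enumerate traces; 12 have nonzero weight after conditioning:
  (V=4, X=0, Z=0, U=0, W=0, Y=3) weight 1/432
  (V=4, X=0, Z=0, U=0, W=1, Y=3) weight 1/432
  (V=4, X=0, Z=0, U=1, W=0, Y=3) weight 1/432
  (V=4, X=0, Z=0, U=1, W=1, Y=3) weight 1/432
  (V=4, X=0, Z=0, U=2, W=0, Y=3) weight 1/432
  (V=4, X=0, Z=0, U=2, W=1, Y=3) weight 1/432
  (V=4, X=1, Z=1, U=0, W=0, Y=2) weight 1/144
  (V=4, X=1, Z=1, U=0, W=1, Y=2) weight 1/144
  … 4 more
Group by Y:
  weight(Y=2) = 1/24
  weight(Y=3) = 1/72
Total weight = 1/24 + 1/72 = 1/18
P(Y=2 | obs) = 1/24 / 1/18 = 3/4
P(Y=3 | obs) = 1/72 / 1/18 = 1/4

P(Y=2) = 3/4, P(Y=3) = 1/4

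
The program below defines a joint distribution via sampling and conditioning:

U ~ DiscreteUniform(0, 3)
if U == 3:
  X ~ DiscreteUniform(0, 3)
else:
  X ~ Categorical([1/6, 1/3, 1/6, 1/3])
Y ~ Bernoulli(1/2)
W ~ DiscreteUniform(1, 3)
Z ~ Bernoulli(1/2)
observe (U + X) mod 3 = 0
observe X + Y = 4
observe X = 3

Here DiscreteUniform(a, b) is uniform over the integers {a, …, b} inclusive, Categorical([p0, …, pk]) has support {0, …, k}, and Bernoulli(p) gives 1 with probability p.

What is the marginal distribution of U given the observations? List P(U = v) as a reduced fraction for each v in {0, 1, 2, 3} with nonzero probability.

Enumerate traces; 12 have nonzero weight after conditioning:
  (U=0, X=3, Y=1, W=1, Z=0) weight 1/144
  (U=0, X=3, Y=1, W=1, Z=1) weight 1/144
  (U=0, X=3, Y=1, W=2, Z=0) weight 1/144
  (U=0, X=3, Y=1, W=2, Z=1) weight 1/144
  (U=0, X=3, Y=1, W=3, Z=0) weight 1/144
  (U=0, X=3, Y=1, W=3, Z=1) weight 1/144
  (U=3, X=3, Y=1, W=1, Z=0) weight 1/192
  (U=3, X=3, Y=1, W=1, Z=1) weight 1/192
  … 4 more
Group by U:
  weight(U=0) = 1/24
  weight(U=3) = 1/32
Total weight = 1/24 + 1/32 = 7/96
P(U=0 | obs) = 1/24 / 7/96 = 4/7
P(U=3 | obs) = 1/32 / 7/96 = 3/7

P(U=0) = 4/7, P(U=3) = 3/7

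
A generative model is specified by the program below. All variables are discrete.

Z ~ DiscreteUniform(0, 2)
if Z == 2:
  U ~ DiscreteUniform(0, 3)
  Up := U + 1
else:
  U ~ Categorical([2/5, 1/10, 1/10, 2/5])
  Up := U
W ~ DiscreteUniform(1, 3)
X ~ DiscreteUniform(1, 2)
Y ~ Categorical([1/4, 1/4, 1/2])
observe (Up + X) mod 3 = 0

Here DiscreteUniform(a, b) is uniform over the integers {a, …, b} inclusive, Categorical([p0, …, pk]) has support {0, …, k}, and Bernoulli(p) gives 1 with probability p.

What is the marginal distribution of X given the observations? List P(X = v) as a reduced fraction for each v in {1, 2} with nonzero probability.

Enumerate traces; 63 have nonzero weight after conditioning:
  (Z=0, U=1, W=1, X=2, Y=0) weight 1/720
  (Z=0, U=1, W=1, X=2, Y=1) weight 1/720
  (Z=0, U=1, W=1, X=2, Y=2) weight 1/360
  (Z=0, U=1, W=2, X=2, Y=0) weight 1/720
  (Z=0, U=1, W=2, X=2, Y=1) weight 1/720
  (Z=0, U=1, W=2, X=2, Y=2) weight 1/360
  (Z=0, U=1, W=3, X=2, Y=0) weight 1/720
  (Z=0, U=1, W=3, X=2, Y=1) weight 1/720
  (Z=0, U=2, W=1, X=1, Y=0) weight 1/720
  … 54 more
Group by X:
  weight(X=1) = 3/40
  weight(X=2) = 7/60
Total weight = 3/40 + 7/60 = 23/120
P(X=1 | obs) = 3/40 / 23/120 = 9/23
P(X=2 | obs) = 7/60 / 23/120 = 14/23

P(X=1) = 9/23, P(X=2) = 14/23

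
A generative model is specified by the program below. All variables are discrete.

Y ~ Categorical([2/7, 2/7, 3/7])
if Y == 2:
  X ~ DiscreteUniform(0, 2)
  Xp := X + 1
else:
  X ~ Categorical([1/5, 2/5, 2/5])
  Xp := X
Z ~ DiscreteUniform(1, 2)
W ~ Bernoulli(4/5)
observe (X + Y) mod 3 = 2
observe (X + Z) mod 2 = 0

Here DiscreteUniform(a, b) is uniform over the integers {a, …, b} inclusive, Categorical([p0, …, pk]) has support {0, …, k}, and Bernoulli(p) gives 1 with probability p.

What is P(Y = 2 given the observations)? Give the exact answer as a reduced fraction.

Enumerate traces; 6 have nonzero weight after conditioning:
  (Y=0, X=2, Z=2, W=0) weight 2/175
  (Y=0, X=2, Z=2, W=1) weight 8/175
  (Y=1, X=1, Z=1, W=0) weight 2/175
  (Y=1, X=1, Z=1, W=1) weight 8/175
  (Y=2, X=0, Z=2, W=0) weight 1/70
  (Y=2, X=0, Z=2, W=1) weight 2/35
Group by Y:
  weight(Y=0) = 2/35
  weight(Y=1) = 2/35
  weight(Y=2) = 1/14
Total weight = 2/35 + 2/35 + 1/14 = 13/70
P(Y=0 | obs) = 2/35 / 13/70 = 4/13
P(Y=1 | obs) = 2/35 / 13/70 = 4/13
P(Y=2 | obs) = 1/14 / 13/70 = 5/13

P(Y = 2 | obs) = 5/13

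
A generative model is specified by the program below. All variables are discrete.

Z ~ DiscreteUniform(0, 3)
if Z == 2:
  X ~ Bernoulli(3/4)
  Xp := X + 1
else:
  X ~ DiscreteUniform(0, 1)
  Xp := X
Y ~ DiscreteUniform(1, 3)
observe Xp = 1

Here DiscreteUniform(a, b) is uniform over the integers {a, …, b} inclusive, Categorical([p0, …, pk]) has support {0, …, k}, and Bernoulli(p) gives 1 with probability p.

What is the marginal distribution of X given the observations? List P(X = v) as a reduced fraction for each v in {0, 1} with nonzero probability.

P(X=0) = 1/7, P(X=1) = 6/7

Enumerate traces; 12 have nonzero weight after conditioning:
  (Z=0, X=1, Y=1) weight 1/24
  (Z=0, X=1, Y=2) weight 1/24
  (Z=0, X=1, Y=3) weight 1/24
  (Z=1, X=1, Y=1) weight 1/24
  (Z=1, X=1, Y=2) weight 1/24
  (Z=1, X=1, Y=3) weight 1/24
  (Z=2, X=0, Y=1) weight 1/48
  (Z=2, X=0, Y=2) weight 1/48
  … 4 more
Group by X:
  weight(X=0) = 1/16
  weight(X=1) = 3/8
Total weight = 1/16 + 3/8 = 7/16
P(X=0 | obs) = 1/16 / 7/16 = 1/7
P(X=1 | obs) = 3/8 / 7/16 = 6/7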